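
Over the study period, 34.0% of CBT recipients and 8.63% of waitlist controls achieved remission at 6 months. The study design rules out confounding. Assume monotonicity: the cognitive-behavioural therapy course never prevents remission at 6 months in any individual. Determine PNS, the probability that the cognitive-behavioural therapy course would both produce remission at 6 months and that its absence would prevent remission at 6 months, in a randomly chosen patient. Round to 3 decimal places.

p₁ = 0.34, p₀ = 0.0863.
Under exogeneity and monotonicity, PNS = p₁ − p₀.
PNS = 0.34 − 0.0863 = 0.2537

PNS ≈ 0.254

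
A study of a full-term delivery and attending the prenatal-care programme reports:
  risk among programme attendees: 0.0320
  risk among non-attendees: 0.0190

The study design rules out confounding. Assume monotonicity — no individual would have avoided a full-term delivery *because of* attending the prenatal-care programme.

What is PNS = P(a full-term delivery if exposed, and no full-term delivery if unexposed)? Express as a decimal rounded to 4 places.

Let p₁ = 0.032, p₀ = 0.019.
Under exogeneity and monotonicity, PNS = p₁ − p₀.
PNS = 0.032 − 0.019 = 0.013

PNS ≈ 0.0130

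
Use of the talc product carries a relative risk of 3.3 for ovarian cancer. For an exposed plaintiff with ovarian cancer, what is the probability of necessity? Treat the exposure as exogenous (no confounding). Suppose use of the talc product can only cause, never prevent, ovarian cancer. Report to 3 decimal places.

PN ≈ 0.697

Under exogeneity and monotonicity, PN = (RR − 1) / RR = 1 − 1/RR.
PN = (3.3 − 1) / 3.3 = 2.3 / 3.3 ≈ 0.6970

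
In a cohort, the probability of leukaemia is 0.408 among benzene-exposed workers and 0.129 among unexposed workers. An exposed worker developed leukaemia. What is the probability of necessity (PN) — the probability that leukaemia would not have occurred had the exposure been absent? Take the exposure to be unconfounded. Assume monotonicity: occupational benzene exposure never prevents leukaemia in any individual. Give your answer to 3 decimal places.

PN ≈ 0.684

Let p₁ = 0.408, p₀ = 0.129.
Under exogeneity and monotonicity, PN = (p₁ − p₀) / p₁.
PN = (0.408 − 0.129) / 0.408 = 0.279 / 0.408 ≈ 0.6838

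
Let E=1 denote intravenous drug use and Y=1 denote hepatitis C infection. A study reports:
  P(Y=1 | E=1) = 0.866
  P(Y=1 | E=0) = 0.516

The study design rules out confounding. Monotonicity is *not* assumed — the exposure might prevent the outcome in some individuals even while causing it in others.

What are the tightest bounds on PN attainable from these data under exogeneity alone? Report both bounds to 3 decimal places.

Let p₁ = 0.866, p₀ = 0.516.
Under exogeneity alone the bounds on PN are max{0,(p₁−p₀)/p₁} ≤ PN ≤ min{1,(1−p₀)/p₁}.
  lower = (p₁ − p₀)/p₁ = 0.35 / 0.866 ≈ 0.4042
  upper = min{1, (1 − p₀)/p₁} = 0.484 / 0.866 ≈ 0.5589

0.404 ≤ PN ≤ 0.559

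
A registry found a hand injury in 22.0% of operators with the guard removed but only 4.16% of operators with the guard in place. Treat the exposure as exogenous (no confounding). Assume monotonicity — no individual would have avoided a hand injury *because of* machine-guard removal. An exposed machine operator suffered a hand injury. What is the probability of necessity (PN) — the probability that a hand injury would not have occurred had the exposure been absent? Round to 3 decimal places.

PN ≈ 0.811

p₁ = 0.22, p₀ = 0.0416.
Under exogeneity and monotonicity, PN = (p₁ − p₀) / p₁.
PN = (0.22 − 0.0416) / 0.22 = 0.1784 / 0.22 ≈ 0.8109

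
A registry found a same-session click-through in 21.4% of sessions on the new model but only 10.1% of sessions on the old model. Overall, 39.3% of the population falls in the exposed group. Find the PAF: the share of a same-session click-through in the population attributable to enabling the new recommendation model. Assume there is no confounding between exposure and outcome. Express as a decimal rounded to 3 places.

p₁ = 0.214, p₀ = 0.101.
Overall risk P(Y=1) = π·p₁ + (1−π)·p₀ = 0.393×0.214 + 0.607×0.101 = 0.14541.
Under exogeneity, PAF = [P(Y=1) − p₀] / P(Y=1).
PAF = (0.14541 − 0.101) / 0.14541 ≈ 0.3054

PAF ≈ 0.305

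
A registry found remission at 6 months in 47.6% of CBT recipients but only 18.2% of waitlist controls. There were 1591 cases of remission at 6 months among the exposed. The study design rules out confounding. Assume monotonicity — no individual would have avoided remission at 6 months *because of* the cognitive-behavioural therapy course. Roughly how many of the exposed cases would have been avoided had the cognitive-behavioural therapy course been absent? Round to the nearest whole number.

about 983 cases

p₁ = 0.476, p₀ = 0.182.
PN = (p₁ − p₀)/p₁ = (0.476 − 0.182) / 0.476 ≈ 0.61765.
Attributable cases ≈ PN × (exposed cases) = 0.61765 × 1591 ≈ 982.68.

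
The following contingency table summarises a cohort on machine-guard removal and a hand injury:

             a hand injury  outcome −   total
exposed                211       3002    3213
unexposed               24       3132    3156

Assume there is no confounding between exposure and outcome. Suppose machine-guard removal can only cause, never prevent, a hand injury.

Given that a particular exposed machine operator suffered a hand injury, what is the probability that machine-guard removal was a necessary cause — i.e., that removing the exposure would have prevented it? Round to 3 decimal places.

PN ≈ 0.884

p₁ = P(outcome | exposed) = 211/3213 = 0.065671
p₀ = P(outcome | unexposed) = 24/3156 = 0.0076046
Under exogeneity and monotonicity, PN = (p₁ − p₀) / p₁.
PN = (0.065671 − 0.0076046) / 0.065671 = 0.058066 / 0.065671 ≈ 0.8842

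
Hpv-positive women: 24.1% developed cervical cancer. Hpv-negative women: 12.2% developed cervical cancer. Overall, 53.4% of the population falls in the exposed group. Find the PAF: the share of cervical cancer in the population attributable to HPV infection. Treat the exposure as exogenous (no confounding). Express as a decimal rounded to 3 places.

p₁ = 0.241, p₀ = 0.122.
Overall risk P(Y=1) = π·p₁ + (1−π)·p₀ = 0.534×0.241 + 0.466×0.122 = 0.18555.
Under exogeneity, PAF = [P(Y=1) − p₀] / P(Y=1).
PAF = (0.18555 − 0.122) / 0.18555 ≈ 0.3425

PAF ≈ 0.342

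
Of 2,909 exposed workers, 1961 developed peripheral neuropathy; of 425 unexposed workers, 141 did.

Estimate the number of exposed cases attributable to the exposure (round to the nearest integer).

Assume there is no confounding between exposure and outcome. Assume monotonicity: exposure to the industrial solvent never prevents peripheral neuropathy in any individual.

p₁ = P(outcome | exposed) = 1961/2909 = 0.67411
p₀ = P(outcome | unexposed) = 141/425 = 0.33176
PN = (p₁ − p₀)/p₁ = (0.67411 − 0.33176) / 0.67411 ≈ 0.50785.
Attributable cases ≈ PN × (exposed cases) = 0.50785 × 1961 ≈ 995.90.

about 996 cases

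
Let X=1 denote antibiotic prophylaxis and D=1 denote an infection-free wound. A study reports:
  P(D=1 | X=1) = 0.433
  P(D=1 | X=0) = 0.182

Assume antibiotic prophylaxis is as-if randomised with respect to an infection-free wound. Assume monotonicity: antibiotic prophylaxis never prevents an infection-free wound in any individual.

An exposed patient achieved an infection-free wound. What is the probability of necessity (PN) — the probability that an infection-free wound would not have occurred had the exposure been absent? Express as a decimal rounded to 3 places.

PN ≈ 0.580

Let p₁ = 0.433, p₀ = 0.182.
Under exogeneity and monotonicity, PN = (p₁ − p₀) / p₁.
PN = (0.433 − 0.182) / 0.433 = 0.251 / 0.433 ≈ 0.5797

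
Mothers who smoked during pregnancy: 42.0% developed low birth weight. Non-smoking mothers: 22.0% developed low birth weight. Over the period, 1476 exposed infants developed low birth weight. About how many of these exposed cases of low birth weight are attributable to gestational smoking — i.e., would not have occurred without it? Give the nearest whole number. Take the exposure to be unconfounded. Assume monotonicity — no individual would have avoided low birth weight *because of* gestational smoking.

p₁ = 0.42, p₀ = 0.22.
PN = (p₁ − p₀)/p₁ = (0.42 − 0.22) / 0.42 ≈ 0.47619.
Attributable cases ≈ PN × (exposed cases) = 0.47619 × 1476 ≈ 702.86.

about 703 cases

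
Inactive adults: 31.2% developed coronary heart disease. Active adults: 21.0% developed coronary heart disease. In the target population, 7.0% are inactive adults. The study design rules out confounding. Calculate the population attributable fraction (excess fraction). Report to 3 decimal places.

p₁ = 0.312, p₀ = 0.21.
Overall risk P(Y=1) = π·p₁ + (1−π)·p₀ = 0.07×0.312 + 0.93×0.21 = 0.21714.
Under exogeneity, PAF = [P(Y=1) − p₀] / P(Y=1).
PAF = (0.21714 − 0.21) / 0.21714 ≈ 0.0329

PAF ≈ 0.033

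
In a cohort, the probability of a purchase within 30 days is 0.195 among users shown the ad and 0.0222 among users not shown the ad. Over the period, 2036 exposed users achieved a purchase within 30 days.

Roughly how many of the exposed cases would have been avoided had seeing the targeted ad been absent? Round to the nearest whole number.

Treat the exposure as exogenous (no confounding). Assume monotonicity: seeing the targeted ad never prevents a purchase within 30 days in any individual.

about 1804 cases

Let p₁ = 0.195, p₀ = 0.0222.
PN = (p₁ − p₀)/p₁ = (0.195 − 0.0222) / 0.195 ≈ 0.88615.
Attributable cases ≈ PN × (exposed cases) = 0.88615 × 2036 ≈ 1804.21.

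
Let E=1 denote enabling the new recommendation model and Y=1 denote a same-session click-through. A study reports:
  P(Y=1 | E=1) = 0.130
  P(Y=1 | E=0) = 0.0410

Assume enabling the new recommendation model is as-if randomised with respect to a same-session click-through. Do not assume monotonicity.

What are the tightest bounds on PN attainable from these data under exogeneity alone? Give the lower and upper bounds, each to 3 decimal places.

0.685 ≤ PN ≤ 1.000

Let p₁ = 0.13, p₀ = 0.041.
Under exogeneity alone the bounds on PN are max{0,(p₁−p₀)/p₁} ≤ PN ≤ min{1,(1−p₀)/p₁}.
  lower = (p₁ − p₀)/p₁ = 0.089 / 0.13 ≈ 0.6846
  upper = min{1, (1 − p₀)/p₁} = 0.959 / 0.13 ≈ 7.3769 → capped at 1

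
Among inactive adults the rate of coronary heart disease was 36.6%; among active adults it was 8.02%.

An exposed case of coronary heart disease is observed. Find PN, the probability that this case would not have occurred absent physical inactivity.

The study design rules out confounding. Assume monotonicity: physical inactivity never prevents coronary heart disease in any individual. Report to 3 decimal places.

p₁ = 0.366, p₀ = 0.0802.
Under exogeneity and monotonicity, PN = (p₁ − p₀) / p₁.
PN = (0.366 − 0.0802) / 0.366 = 0.2858 / 0.366 ≈ 0.7809

PN ≈ 0.781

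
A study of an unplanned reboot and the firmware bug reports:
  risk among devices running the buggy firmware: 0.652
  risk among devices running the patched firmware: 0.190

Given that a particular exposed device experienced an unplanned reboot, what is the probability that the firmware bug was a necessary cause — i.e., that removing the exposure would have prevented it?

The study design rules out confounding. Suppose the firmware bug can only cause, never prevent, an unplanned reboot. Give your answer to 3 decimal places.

Let p₁ = 0.652, p₀ = 0.19.
Under exogeneity and monotonicity, PN = (p₁ − p₀) / p₁.
PN = (0.652 − 0.19) / 0.652 = 0.462 / 0.652 ≈ 0.7086

PN ≈ 0.709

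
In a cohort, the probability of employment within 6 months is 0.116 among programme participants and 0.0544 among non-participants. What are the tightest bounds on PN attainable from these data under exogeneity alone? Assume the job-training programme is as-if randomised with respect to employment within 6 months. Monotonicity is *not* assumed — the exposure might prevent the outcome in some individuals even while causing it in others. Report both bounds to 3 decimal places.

Let p₁ = 0.116, p₀ = 0.0544.
Under exogeneity alone the bounds on PN are max{0,(p₁−p₀)/p₁} ≤ PN ≤ min{1,(1−p₀)/p₁}.
  lower = (p₁ − p₀)/p₁ = 0.0616 / 0.116 ≈ 0.5310
  upper = min{1, (1 − p₀)/p₁} = 0.9456 / 0.116 ≈ 8.1517 → capped at 1

0.531 ≤ PN ≤ 1.000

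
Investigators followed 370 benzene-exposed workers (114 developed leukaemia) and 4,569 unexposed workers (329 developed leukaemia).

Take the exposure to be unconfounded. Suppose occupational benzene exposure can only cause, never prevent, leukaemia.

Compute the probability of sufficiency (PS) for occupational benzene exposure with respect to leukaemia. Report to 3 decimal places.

PS ≈ 0.254

p₁ = P(outcome | exposed) = 114/370 = 0.30811
p₀ = P(outcome | unexposed) = 329/4569 = 0.072007
Under exogeneity and monotonicity, PS = (p₁ − p₀) / (1 − p₀).
PS = (0.30811 − 0.072007) / (1 − 0.072007) = 0.2361 / 0.92799 ≈ 0.2544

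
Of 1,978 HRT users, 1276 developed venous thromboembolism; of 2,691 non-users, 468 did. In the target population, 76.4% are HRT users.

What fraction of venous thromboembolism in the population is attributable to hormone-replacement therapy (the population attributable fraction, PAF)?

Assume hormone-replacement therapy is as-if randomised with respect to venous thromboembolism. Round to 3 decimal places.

PAF ≈ 0.674

p₁ = P(outcome | exposed) = 1276/1978 = 0.6451
p₀ = P(outcome | unexposed) = 468/2691 = 0.17391
Overall risk P(Y=1) = π·p₁ + (1−π)·p₀ = 0.764×0.6451 + 0.236×0.17391 = 0.5339.
Under exogeneity, PAF = [P(Y=1) − p₀] / P(Y=1).
PAF = (0.5339 − 0.17391) / 0.5339 ≈ 0.6743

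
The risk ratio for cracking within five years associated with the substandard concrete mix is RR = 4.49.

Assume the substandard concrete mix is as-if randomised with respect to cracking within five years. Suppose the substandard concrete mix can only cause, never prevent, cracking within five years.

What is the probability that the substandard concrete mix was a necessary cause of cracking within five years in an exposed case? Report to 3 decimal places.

Under exogeneity and monotonicity, PN = (RR − 1) / RR = 1 − 1/RR.
PN = (4.49 − 1) / 4.49 = 3.49 / 4.49 ≈ 0.7773

PN ≈ 0.777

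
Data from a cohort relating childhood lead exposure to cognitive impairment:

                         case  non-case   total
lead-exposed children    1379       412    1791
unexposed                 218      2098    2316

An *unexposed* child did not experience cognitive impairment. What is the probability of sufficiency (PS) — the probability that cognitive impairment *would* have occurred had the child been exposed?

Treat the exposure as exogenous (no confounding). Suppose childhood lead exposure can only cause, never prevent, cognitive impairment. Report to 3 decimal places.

p₁ = P(outcome | exposed) = 1379/1791 = 0.76996
p₀ = P(outcome | unexposed) = 218/2316 = 0.094128
Under exogeneity and monotonicity, PS = (p₁ − p₀)/(1 − p₀).
PS = (0.76996 − 0.094128) / 0.90587 ≈ 0.7461

PS ≈ 0.746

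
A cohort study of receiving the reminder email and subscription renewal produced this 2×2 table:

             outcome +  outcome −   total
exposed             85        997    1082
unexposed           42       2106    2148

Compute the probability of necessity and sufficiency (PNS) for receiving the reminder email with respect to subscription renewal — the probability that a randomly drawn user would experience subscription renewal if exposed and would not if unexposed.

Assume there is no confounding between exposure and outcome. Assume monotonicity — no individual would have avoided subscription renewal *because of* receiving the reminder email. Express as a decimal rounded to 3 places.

PNS ≈ 0.059

p₁ = P(outcome | exposed) = 85/1082 = 0.078558
p₀ = P(outcome | unexposed) = 42/2148 = 0.019553
Under exogeneity and monotonicity, PNS = p₁ − p₀.
PNS = 0.078558 − 0.019553 = 0.059005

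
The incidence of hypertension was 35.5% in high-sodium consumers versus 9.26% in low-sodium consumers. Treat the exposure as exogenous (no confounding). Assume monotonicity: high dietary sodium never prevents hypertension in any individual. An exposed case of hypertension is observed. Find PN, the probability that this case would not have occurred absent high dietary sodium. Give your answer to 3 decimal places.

PN ≈ 0.739

p₁ = 0.355, p₀ = 0.0926.
Under exogeneity and monotonicity, PN = (p₁ − p₀) / p₁.
PN = (0.355 − 0.0926) / 0.355 = 0.2624 / 0.355 ≈ 0.7392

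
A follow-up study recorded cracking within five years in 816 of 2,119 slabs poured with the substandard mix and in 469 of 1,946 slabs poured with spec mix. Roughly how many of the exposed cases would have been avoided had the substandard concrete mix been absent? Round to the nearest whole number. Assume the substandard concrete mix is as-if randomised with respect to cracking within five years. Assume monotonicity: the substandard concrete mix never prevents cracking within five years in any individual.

about 305 cases

p₁ = P(outcome | exposed) = 816/2119 = 0.38509
p₀ = P(outcome | unexposed) = 469/1946 = 0.24101
PN = (p₁ − p₀)/p₁ = (0.38509 − 0.24101) / 0.38509 ≈ 0.37415.
Attributable cases ≈ PN × (exposed cases) = 0.37415 × 816 ≈ 305.31.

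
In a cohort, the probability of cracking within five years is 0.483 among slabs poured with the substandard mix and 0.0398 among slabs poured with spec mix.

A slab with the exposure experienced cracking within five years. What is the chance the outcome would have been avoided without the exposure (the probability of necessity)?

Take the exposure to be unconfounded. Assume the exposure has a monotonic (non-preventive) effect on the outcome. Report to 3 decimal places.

Let p₁ = 0.483, p₀ = 0.0398.
Under exogeneity and monotonicity, PN = (p₁ − p₀) / p₁.
PN = (0.483 − 0.0398) / 0.483 = 0.4432 / 0.483 ≈ 0.9176

PN ≈ 0.918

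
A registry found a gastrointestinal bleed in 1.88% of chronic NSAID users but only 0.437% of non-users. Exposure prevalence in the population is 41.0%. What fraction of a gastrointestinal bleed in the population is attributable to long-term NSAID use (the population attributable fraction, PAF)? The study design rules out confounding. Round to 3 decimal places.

PAF ≈ 0.575

p₁ = 0.0188, p₀ = 0.00437.
Overall risk P(Y=1) = π·p₁ + (1−π)·p₀ = 0.41×0.0188 + 0.59×0.00437 = 0.010286.
Under exogeneity, PAF = [P(Y=1) − p₀] / P(Y=1).
PAF = (0.010286 − 0.00437) / 0.010286 ≈ 0.5752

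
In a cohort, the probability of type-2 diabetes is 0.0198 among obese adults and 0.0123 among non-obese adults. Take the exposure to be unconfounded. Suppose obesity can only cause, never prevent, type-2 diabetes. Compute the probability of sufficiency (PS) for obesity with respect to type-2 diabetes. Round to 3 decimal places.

PS ≈ 0.008

Let p₁ = 0.0198, p₀ = 0.0123.
Under exogeneity and monotonicity, PS = (p₁ − p₀) / (1 − p₀).
PS = (0.0198 − 0.0123) / (1 − 0.0123) = 0.0075 / 0.9877 ≈ 0.0076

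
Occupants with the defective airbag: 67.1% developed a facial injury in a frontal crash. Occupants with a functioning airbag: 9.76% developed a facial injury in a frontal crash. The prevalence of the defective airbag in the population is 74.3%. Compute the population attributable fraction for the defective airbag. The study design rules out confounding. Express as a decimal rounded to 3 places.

p₁ = 0.671, p₀ = 0.0976.
Overall risk P(Y=1) = π·p₁ + (1−π)·p₀ = 0.743×0.671 + 0.257×0.0976 = 0.52364.
Under exogeneity, PAF = [P(Y=1) − p₀] / P(Y=1).
PAF = (0.52364 − 0.0976) / 0.52364 ≈ 0.8136

PAF ≈ 0.814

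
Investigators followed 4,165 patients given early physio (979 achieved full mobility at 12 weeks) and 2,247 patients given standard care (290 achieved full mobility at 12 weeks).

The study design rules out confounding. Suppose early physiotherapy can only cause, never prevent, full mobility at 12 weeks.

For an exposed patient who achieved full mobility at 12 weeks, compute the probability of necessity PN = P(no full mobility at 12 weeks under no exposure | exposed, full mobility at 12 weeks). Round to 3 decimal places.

PN ≈ 0.451

p₁ = P(outcome | exposed) = 979/4165 = 0.23505
p₀ = P(outcome | unexposed) = 290/2247 = 0.12906
Under exogeneity and monotonicity, PN = (p₁ − p₀) / p₁.
PN = (0.23505 − 0.12906) / 0.23505 = 0.10599 / 0.23505 ≈ 0.4509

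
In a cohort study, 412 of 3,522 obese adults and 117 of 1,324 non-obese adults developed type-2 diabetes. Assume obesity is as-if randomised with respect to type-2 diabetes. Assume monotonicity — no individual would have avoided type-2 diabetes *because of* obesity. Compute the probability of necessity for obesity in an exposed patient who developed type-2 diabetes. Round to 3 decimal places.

p₁ = P(outcome | exposed) = 412/3522 = 0.11698
p₀ = P(outcome | unexposed) = 117/1324 = 0.088369
Under exogeneity and monotonicity, PN = (p₁ − p₀) / p₁.
PN = (0.11698 − 0.088369) / 0.11698 = 0.02861 / 0.11698 ≈ 0.2446

PN ≈ 0.245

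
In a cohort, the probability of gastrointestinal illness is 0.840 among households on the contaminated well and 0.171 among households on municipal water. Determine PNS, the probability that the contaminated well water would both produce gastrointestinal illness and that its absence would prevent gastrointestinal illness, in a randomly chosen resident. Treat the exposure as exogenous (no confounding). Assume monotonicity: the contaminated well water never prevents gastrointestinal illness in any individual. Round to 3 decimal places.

PNS ≈ 0.669

Let p₁ = 0.84, p₀ = 0.171.
Under exogeneity and monotonicity, PNS = p₁ − p₀.
PNS = 0.84 − 0.171 = 0.669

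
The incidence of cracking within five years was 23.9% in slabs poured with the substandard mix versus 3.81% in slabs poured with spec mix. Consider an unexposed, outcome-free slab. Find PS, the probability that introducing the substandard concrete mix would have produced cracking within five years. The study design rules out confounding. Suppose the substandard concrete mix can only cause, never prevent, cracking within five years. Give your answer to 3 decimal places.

p₁ = 0.239, p₀ = 0.0381.
Under exogeneity and monotonicity, PS = (p₁ − p₀) / (1 − p₀).
PS = (0.239 − 0.0381) / (1 − 0.0381) = 0.2009 / 0.9619 ≈ 0.2089

PS ≈ 0.209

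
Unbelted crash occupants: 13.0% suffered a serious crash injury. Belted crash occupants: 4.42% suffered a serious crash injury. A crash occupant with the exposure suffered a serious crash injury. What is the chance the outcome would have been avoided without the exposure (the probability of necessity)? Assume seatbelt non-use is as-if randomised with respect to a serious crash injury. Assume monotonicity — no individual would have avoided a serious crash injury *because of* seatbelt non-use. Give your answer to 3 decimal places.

PN ≈ 0.660

p₁ = 0.13, p₀ = 0.0442.
Under exogeneity and monotonicity, PN = (p₁ − p₀) / p₁.
PN = (0.13 − 0.0442) / 0.13 = 0.0858 / 0.13 ≈ 0.6600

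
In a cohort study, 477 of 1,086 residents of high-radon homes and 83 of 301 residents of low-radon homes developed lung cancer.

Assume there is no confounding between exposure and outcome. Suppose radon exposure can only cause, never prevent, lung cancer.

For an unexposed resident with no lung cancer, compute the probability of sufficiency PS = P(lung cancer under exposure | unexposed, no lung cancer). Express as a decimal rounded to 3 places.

p₁ = P(outcome | exposed) = 477/1086 = 0.43923
p₀ = P(outcome | unexposed) = 83/301 = 0.27575
Under exogeneity and monotonicity, PS = (p₁ − p₀) / (1 − p₀).
PS = (0.43923 − 0.27575) / (1 − 0.27575) = 0.16348 / 0.72425 ≈ 0.2257

PS ≈ 0.226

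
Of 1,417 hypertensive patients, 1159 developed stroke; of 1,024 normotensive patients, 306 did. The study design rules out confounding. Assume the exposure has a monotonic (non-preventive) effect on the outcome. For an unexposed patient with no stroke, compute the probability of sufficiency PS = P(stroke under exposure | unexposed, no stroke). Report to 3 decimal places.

p₁ = P(outcome | exposed) = 1159/1417 = 0.81793
p₀ = P(outcome | unexposed) = 306/1024 = 0.29883
Under exogeneity and monotonicity, PS = (p₁ − p₀) / (1 − p₀).
PS = (0.81793 − 0.29883) / (1 − 0.29883) = 0.5191 / 0.70117 ≈ 0.7403

PS ≈ 0.740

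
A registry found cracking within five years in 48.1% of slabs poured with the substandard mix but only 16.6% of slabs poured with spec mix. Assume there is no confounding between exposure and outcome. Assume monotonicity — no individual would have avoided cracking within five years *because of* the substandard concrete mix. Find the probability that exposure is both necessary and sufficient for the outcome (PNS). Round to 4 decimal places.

p₁ = 0.481, p₀ = 0.166.
Under exogeneity and monotonicity, PNS = p₁ − p₀.
PNS = 0.481 − 0.166 = 0.315

PNS ≈ 0.3150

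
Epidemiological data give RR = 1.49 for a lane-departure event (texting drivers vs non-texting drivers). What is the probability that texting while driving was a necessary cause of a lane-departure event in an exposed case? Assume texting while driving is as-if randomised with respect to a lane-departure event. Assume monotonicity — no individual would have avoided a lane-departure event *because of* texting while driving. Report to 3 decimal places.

Under exogeneity and monotonicity, PN = (RR − 1) / RR = 1 − 1/RR.
PN = (1.49 − 1) / 1.49 = 0.49 / 1.49 ≈ 0.3289

PN ≈ 0.329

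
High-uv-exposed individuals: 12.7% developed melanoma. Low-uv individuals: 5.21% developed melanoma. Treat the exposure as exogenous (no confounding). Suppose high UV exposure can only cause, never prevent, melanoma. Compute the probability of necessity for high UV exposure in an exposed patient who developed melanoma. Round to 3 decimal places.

p₁ = 0.127, p₀ = 0.0521.
Under exogeneity and monotonicity, PN = (p₁ − p₀) / p₁.
PN = (0.127 − 0.0521) / 0.127 = 0.0749 / 0.127 ≈ 0.5898

PN ≈ 0.590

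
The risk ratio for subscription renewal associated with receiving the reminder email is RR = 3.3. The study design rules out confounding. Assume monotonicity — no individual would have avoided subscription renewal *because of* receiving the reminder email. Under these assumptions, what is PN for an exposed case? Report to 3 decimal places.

PN ≈ 0.697

Under exogeneity and monotonicity, PN = (RR − 1) / RR = 1 − 1/RR.
PN = (3.3 − 1) / 3.3 = 2.3 / 3.3 ≈ 0.6970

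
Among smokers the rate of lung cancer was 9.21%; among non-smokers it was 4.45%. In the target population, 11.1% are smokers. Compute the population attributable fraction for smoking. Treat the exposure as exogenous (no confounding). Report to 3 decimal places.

PAF ≈ 0.106

p₁ = 0.0921, p₀ = 0.0445.
Overall risk P(Y=1) = π·p₁ + (1−π)·p₀ = 0.111×0.0921 + 0.889×0.0445 = 0.049784.
Under exogeneity, PAF = [P(Y=1) − p₀] / P(Y=1).
PAF = (0.049784 − 0.0445) / 0.049784 ≈ 0.1061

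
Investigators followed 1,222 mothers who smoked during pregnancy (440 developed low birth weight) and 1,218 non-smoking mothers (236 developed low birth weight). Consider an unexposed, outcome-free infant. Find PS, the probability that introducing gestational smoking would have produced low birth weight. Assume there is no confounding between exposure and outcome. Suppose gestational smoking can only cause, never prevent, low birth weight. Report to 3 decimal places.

p₁ = P(outcome | exposed) = 440/1222 = 0.36007
p₀ = P(outcome | unexposed) = 236/1218 = 0.19376
Under exogeneity and monotonicity, PS = (p₁ − p₀) / (1 − p₀).
PS = (0.36007 − 0.19376) / (1 − 0.19376) = 0.16631 / 0.80624 ≈ 0.2063

PS ≈ 0.206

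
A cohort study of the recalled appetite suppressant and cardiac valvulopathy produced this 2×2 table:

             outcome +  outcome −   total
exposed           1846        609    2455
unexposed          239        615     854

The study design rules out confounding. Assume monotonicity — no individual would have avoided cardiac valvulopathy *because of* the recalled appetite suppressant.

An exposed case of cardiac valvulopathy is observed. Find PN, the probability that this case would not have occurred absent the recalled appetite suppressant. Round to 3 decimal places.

PN ≈ 0.628

p₁ = P(outcome | exposed) = 1846/2455 = 0.75193
p₀ = P(outcome | unexposed) = 239/854 = 0.27986
Under exogeneity and monotonicity, PN = (p₁ − p₀)/p₁.
PN = (0.75193 − 0.27986) / 0.75193 ≈ 0.6278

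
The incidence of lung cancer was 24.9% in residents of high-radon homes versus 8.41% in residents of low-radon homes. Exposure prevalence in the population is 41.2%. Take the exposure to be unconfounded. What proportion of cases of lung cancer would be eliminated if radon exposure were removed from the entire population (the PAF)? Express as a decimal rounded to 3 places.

p₁ = 0.249, p₀ = 0.0841.
Overall risk P(Y=1) = π·p₁ + (1−π)·p₀ = 0.412×0.249 + 0.588×0.0841 = 0.15204.
Under exogeneity, PAF = [P(Y=1) − p₀] / P(Y=1).
PAF = (0.15204 − 0.0841) / 0.15204 ≈ 0.4469

PAF ≈ 0.447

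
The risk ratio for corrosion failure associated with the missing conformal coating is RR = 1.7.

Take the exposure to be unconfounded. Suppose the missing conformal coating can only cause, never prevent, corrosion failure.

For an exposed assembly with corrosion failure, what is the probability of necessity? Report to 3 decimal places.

PN ≈ 0.412

Under exogeneity and monotonicity, PN = (RR − 1) / RR = 1 − 1/RR.
PN = (1.7 − 1) / 1.7 = 0.7 / 1.7 ≈ 0.4118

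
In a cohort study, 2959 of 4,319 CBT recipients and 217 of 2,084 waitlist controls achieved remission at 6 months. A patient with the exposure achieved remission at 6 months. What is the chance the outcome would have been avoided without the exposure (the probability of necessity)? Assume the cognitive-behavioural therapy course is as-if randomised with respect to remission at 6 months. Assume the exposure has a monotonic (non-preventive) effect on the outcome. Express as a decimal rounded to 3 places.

p₁ = P(outcome | exposed) = 2959/4319 = 0.68511
p₀ = P(outcome | unexposed) = 217/2084 = 0.10413
Under exogeneity and monotonicity, PN = (p₁ − p₀) / p₁.
PN = (0.68511 − 0.10413) / 0.68511 = 0.58099 / 0.68511 ≈ 0.8480

PN ≈ 0.848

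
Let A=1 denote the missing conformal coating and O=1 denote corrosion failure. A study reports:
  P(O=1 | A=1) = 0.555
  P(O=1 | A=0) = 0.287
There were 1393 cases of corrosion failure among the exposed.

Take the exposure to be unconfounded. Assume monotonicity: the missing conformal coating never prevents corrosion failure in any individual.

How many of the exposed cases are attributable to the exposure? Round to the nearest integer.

Let p₁ = 0.555, p₀ = 0.287.
PN = (p₁ − p₀)/p₁ = (0.555 − 0.287) / 0.555 ≈ 0.48288.
Attributable cases ≈ PN × (exposed cases) = 0.48288 × 1393 ≈ 672.66.

about 673 cases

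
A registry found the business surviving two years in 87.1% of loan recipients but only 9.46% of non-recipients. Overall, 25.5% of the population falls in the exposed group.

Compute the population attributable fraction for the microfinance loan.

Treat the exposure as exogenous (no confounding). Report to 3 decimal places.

p₁ = 0.871, p₀ = 0.0946.
Overall risk P(Y=1) = π·p₁ + (1−π)·p₀ = 0.255×0.871 + 0.745×0.0946 = 0.29258.
Under exogeneity, PAF = [P(Y=1) − p₀] / P(Y=1).
PAF = (0.29258 − 0.0946) / 0.29258 ≈ 0.6767

PAF ≈ 0.677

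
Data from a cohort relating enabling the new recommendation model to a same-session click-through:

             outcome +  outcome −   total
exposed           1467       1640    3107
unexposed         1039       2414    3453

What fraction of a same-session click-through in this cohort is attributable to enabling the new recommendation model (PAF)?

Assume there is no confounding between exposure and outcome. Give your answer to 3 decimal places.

p₁ = P(outcome | exposed) = 1467/3107 = 0.47216
p₀ = P(outcome | unexposed) = 1039/3453 = 0.3009
Exposure prevalence π = 3107/6560 = 0.47363; overall risk P(Y=1) = 0.38201.
Under exogeneity, PAF = [P(Y=1) − p₀]/P(Y=1).
PAF = (0.38201 − 0.3009) / 0.38201 ≈ 0.2123

PAF ≈ 0.212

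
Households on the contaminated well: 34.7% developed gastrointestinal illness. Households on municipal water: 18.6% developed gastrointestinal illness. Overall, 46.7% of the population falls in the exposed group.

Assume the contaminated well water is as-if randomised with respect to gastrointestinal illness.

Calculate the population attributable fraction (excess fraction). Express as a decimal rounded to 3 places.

p₁ = 0.347, p₀ = 0.186.
Overall risk P(Y=1) = π·p₁ + (1−π)·p₀ = 0.467×0.347 + 0.533×0.186 = 0.26119.
Under exogeneity, PAF = [P(Y=1) − p₀] / P(Y=1).
PAF = (0.26119 − 0.186) / 0.26119 ≈ 0.2879

PAF ≈ 0.288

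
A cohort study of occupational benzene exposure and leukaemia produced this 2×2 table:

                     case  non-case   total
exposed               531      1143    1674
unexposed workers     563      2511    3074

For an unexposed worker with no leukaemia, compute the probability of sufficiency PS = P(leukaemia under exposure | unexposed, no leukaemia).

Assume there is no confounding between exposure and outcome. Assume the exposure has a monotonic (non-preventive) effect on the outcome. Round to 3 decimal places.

p₁ = P(outcome | exposed) = 531/1674 = 0.3172
p₀ = P(outcome | unexposed) = 563/3074 = 0.18315
Under exogeneity and monotonicity, PS = (p₁ − p₀) / (1 − p₀).
PS = (0.3172 − 0.18315) / (1 − 0.18315) = 0.13406 / 0.81685 ≈ 0.1641

PS ≈ 0.164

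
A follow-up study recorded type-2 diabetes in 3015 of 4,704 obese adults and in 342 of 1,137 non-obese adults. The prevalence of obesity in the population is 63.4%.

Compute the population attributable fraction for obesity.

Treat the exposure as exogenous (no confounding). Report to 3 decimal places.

p₁ = P(outcome | exposed) = 3015/4704 = 0.64094
p₀ = P(outcome | unexposed) = 342/1137 = 0.30079
Overall risk P(Y=1) = π·p₁ + (1−π)·p₀ = 0.634×0.64094 + 0.366×0.30079 = 0.51645.
Under exogeneity, PAF = [P(Y=1) − p₀] / P(Y=1).
PAF = (0.51645 − 0.30079) / 0.51645 ≈ 0.4176

PAF ≈ 0.418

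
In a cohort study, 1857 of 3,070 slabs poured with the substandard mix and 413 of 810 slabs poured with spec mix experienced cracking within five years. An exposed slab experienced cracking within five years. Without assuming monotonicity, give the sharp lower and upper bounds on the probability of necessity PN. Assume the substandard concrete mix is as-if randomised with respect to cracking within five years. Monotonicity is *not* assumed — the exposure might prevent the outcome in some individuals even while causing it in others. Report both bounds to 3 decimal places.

p₁ = P(outcome | exposed) = 1857/3070 = 0.60489
p₀ = P(outcome | unexposed) = 413/810 = 0.50988
Under exogeneity alone the bounds on PN are max{0,(p₁−p₀)/p₁} ≤ PN ≤ min{1,(1−p₀)/p₁}.
  lower = (p₁ − p₀)/p₁ = 0.095009 / 0.60489 ≈ 0.1571
  upper = min{1, (1 − p₀)/p₁} = 0.49012 / 0.60489 ≈ 0.8103

0.157 ≤ PN ≤ 0.810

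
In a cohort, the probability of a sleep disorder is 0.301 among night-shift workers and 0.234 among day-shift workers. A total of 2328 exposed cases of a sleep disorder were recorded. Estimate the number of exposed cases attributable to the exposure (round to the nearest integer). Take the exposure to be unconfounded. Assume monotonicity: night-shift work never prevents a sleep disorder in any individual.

Let p₁ = 0.301, p₀ = 0.234.
PN = (p₁ − p₀)/p₁ = (0.301 − 0.234) / 0.301 ≈ 0.22259.
Attributable cases ≈ PN × (exposed cases) = 0.22259 × 2328 ≈ 518.19.

about 518 cases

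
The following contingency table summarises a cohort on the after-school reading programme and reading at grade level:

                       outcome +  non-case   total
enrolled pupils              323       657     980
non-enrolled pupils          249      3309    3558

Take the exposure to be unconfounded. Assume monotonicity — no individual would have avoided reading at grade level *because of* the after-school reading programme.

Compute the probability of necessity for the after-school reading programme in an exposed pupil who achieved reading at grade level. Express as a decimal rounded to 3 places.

p₁ = P(outcome | exposed) = 323/980 = 0.32959
p₀ = P(outcome | unexposed) = 249/3558 = 0.069983
Under exogeneity and monotonicity, PN = (p₁ − p₀)/p₁.
PN = (0.32959 − 0.069983) / 0.32959 ≈ 0.7877

PN ≈ 0.788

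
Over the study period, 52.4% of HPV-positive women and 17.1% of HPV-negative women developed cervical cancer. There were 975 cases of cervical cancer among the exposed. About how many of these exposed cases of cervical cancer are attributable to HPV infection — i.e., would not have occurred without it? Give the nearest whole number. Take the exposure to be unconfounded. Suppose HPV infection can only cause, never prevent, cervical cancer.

about 657 cases

p₁ = 0.524, p₀ = 0.171.
PN = (p₁ − p₀)/p₁ = (0.524 − 0.171) / 0.524 ≈ 0.67366.
Attributable cases ≈ PN × (exposed cases) = 0.67366 × 975 ≈ 656.82.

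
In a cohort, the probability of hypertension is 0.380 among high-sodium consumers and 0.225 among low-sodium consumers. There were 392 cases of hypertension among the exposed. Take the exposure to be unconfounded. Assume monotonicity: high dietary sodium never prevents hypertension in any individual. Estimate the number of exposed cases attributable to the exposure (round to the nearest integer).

about 160 cases

Let p₁ = 0.38, p₀ = 0.225.
PN = (p₁ − p₀)/p₁ = (0.38 − 0.225) / 0.38 ≈ 0.40789.
Attributable cases ≈ PN × (exposed cases) = 0.40789 × 392 ≈ 159.89.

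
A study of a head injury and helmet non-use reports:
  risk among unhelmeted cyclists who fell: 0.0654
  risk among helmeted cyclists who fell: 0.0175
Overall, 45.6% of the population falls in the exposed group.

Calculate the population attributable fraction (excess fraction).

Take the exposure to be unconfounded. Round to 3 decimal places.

PAF ≈ 0.555

Let p₁ = 0.0654, p₀ = 0.0175.
Overall risk P(Y=1) = π·p₁ + (1−π)·p₀ = 0.456×0.0654 + 0.544×0.0175 = 0.039342.
Under exogeneity, PAF = [P(Y=1) − p₀] / P(Y=1).
PAF = (0.039342 − 0.0175) / 0.039342 ≈ 0.5552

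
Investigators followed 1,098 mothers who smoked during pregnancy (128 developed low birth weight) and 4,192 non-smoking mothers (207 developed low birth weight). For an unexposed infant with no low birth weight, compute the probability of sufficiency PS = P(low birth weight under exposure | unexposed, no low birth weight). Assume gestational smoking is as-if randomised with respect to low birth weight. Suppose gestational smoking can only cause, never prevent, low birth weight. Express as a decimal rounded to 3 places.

PS ≈ 0.071

p₁ = P(outcome | exposed) = 128/1098 = 0.11658
p₀ = P(outcome | unexposed) = 207/4192 = 0.04938
Under exogeneity and monotonicity, PS = (p₁ − p₀) / (1 − p₀).
PS = (0.11658 − 0.04938) / (1 − 0.04938) = 0.067196 / 0.95062 ≈ 0.0707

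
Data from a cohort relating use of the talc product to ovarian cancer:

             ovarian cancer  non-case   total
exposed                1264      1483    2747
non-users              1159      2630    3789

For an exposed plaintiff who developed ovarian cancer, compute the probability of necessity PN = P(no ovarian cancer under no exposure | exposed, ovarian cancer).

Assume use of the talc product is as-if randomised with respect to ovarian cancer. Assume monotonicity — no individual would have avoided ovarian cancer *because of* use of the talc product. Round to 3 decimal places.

p₁ = P(outcome | exposed) = 1264/2747 = 0.46014
p₀ = P(outcome | unexposed) = 1159/3789 = 0.30589
Under exogeneity and monotonicity, PN = (p₁ − p₀)/p₁.
PN = (0.46014 − 0.30589) / 0.46014 ≈ 0.3352

PN ≈ 0.335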